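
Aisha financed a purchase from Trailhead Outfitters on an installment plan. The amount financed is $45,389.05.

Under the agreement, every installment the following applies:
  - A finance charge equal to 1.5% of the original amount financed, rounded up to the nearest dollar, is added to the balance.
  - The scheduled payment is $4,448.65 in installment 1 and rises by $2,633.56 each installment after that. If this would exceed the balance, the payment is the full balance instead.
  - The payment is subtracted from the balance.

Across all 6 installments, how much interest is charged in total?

# | Opening | Interest | Payment | End bal
1 | $45,389.05 | $681.00 | $4,448.65 | $41,621.40
2 | $41,621.40 | $681.00 | $7,082.21 | $35,220.19
3 | $35,220.19 | $681.00 | $9,715.77 | $26,185.42
4 | $26,185.42 | $681.00 | $12,349.33 | $14,517.09
5 | $14,517.09 | $681.00 | $14,982.89 | $215.20
6 | $215.20 | $681.00 | $896.20 | $0.00
Total interest: $681.00 + $681.00 + $681.00 + $681.00 + $681.00 + $681.00 = $4,086.00

$4,086.00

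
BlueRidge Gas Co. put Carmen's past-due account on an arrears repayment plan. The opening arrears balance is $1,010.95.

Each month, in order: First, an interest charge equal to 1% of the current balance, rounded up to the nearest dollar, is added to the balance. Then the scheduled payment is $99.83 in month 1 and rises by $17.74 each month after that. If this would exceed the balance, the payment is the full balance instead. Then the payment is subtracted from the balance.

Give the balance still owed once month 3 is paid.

$688.24

Month 1: opening $1,010.95; interest $11.00 → $1,021.95; payment $99.83; balance $922.12
Month 2: opening $922.12; interest $10.00 → $932.12; payment $117.57; balance $814.55
Month 3: opening $814.55; interest $9.00 → $823.55; payment $135.31; balance $688.24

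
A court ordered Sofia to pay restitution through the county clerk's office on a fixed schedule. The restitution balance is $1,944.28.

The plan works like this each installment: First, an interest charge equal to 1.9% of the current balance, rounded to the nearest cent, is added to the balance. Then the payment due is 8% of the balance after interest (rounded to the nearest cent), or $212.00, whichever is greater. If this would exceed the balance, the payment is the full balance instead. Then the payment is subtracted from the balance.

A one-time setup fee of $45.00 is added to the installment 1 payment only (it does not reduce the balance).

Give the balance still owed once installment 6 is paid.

# | Opening | Interest | Payment | Fee | End bal
1 | $1,944.28 | $36.94 | $212.00 | $45.00 | $1,769.22
2 | $1,769.22 | $33.62 | $212.00 | — | $1,590.84
3 | $1,590.84 | $30.23 | $212.00 | — | $1,409.07
4 | $1,409.07 | $26.77 | $212.00 | — | $1,223.84
5 | $1,223.84 | $23.25 | $212.00 | — | $1,035.09
6 | $1,035.09 | $19.67 | $212.00 | — | $842.76

$842.76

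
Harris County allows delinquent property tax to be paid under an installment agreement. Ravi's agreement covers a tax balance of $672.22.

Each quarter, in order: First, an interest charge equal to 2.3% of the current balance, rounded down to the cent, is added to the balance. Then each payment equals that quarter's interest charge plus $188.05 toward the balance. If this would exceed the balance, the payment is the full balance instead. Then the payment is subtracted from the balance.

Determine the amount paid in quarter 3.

Quarter 1: opening $672.22; interest $15.46 → $687.68; payment $203.51; balance $484.17
Quarter 2: opening $484.17; interest $11.13 → $495.30; payment $199.18; balance $296.12
Quarter 3: opening $296.12; interest $6.81 → $302.93; payment $194.86; balance $108.07

$194.86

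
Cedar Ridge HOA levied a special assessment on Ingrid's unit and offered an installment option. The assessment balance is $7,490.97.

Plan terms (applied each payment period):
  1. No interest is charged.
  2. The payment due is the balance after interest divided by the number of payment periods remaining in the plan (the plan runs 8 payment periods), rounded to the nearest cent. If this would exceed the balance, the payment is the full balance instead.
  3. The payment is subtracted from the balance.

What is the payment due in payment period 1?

$936.37

# | Opening | Payment | End bal
1 | $7,490.97 | $936.37 | $6,554.60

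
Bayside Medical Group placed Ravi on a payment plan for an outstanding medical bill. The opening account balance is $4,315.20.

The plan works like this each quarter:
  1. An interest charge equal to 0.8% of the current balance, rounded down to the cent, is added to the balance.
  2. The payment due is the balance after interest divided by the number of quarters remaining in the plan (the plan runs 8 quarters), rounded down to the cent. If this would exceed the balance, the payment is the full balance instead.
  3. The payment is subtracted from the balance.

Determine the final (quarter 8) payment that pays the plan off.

$574.90

Quarter 1: $4,315.20 +$34.52 interest = $4,349.72; pay $543.71 → $3,806.01
Quarter 2: $3,806.01 +$30.44 interest = $3,836.45; pay $548.06 → $3,288.39
Quarter 3: $3,288.39 +$26.30 interest = $3,314.69; pay $552.44 → $2,762.25
Quarter 4: $2,762.25 +$22.09 interest = $2,784.34; pay $556.86 → $2,227.48
Quarter 5: $2,227.48 +$17.81 interest = $2,245.29; pay $561.32 → $1,683.97
Quarter 6: $1,683.97 +$13.47 interest = $1,697.44; pay $565.81 → $1,131.63
Quarter 7: $1,131.63 +$9.05 interest = $1,140.68; pay $570.34 → $570.34
Quarter 8: $570.34 +$4.56 interest = $574.90; pay $574.90 → $0.00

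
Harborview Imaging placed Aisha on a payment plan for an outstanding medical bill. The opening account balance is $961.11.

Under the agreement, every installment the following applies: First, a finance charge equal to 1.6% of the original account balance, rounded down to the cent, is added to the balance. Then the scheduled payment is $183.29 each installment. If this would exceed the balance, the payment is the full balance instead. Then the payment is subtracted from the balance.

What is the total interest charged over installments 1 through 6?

$92.22

# | Opening | Interest | Payment | End bal
1 | $961.11 | $15.37 | $183.29 | $793.19
2 | $793.19 | $15.37 | $183.29 | $625.27
3 | $625.27 | $15.37 | $183.29 | $457.35
4 | $457.35 | $15.37 | $183.29 | $289.43
5 | $289.43 | $15.37 | $183.29 | $121.51
6 | $121.51 | $15.37 | $136.88 | $0.00
Total interest: $15.37 + $15.37 + $15.37 + $15.37 + $15.37 + $15.37 = $92.22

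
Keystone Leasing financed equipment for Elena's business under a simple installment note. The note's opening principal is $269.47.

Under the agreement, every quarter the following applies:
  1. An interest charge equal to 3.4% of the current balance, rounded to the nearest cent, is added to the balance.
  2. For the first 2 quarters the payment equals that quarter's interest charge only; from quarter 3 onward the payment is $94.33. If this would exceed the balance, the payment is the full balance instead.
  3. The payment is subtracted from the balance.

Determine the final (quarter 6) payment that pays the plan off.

# | Opening | Interest | Payment | End bal
1 | $269.47 | $9.16 | $9.16 | $269.47
2 | $269.47 | $9.16 | $9.16 | $269.47
3 | $269.47 | $9.16 | $94.33 | $184.30
4 | $184.30 | $6.27 | $94.33 | $96.24
5 | $96.24 | $3.27 | $94.33 | $5.18
6 | $5.18 | $0.18 | $5.36 | $0.00

$5.36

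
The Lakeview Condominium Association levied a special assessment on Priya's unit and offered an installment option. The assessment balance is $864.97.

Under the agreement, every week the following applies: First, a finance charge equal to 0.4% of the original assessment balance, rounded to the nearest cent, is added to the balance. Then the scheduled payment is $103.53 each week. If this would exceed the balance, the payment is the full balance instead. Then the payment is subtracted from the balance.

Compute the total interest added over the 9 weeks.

Week 1: opening $864.97; interest $3.46 → $868.43; payment $103.53; balance $764.90
Week 2: opening $764.90; interest $3.46 → $768.36; payment $103.53; balance $664.83
Week 3: opening $664.83; interest $3.46 → $668.29; payment $103.53; balance $564.76
Week 4: opening $564.76; interest $3.46 → $568.22; payment $103.53; balance $464.69
Week 5: opening $464.69; interest $3.46 → $468.15; payment $103.53; balance $364.62
Week 6: opening $364.62; interest $3.46 → $368.08; payment $103.53; balance $264.55
Week 7: opening $264.55; interest $3.46 → $268.01; payment $103.53; balance $164.48
Week 8: opening $164.48; interest $3.46 → $167.94; payment $103.53; balance $64.41
Week 9: opening $64.41; interest $3.46 → $67.87; payment $67.87; balance $0.00
Total interest: $3.46 + $3.46 + $3.46 + $3.46 + $3.46 + $3.46 + $3.46 + $3.46 + $3.46 = $31.14

$31.14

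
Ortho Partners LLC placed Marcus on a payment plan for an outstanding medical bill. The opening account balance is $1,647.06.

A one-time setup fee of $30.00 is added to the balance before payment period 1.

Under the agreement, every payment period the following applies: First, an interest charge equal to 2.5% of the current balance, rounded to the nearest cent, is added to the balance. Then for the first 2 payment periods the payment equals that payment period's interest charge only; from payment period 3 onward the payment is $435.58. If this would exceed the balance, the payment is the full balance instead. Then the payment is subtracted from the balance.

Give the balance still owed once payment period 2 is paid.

# | Opening | Interest | Payment | End bal
1 | $1,677.06 | $41.93 | $41.93 | $1,677.06
2 | $1,677.06 | $41.93 | $41.93 | $1,677.06

$1,677.06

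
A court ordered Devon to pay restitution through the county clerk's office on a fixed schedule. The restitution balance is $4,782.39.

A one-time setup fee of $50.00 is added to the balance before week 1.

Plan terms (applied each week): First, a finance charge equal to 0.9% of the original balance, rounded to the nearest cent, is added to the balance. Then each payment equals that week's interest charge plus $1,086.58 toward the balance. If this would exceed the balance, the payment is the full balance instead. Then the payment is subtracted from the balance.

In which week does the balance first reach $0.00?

5

Week 1: opening $4,832.39; interest $43.04 → $4,875.43; payment $1,129.62; balance $3,745.81
Week 2: opening $3,745.81; interest $43.04 → $3,788.85; payment $1,129.62; balance $2,659.23
Week 3: opening $2,659.23; interest $43.04 → $2,702.27; payment $1,129.62; balance $1,572.65
Week 4: opening $1,572.65; interest $43.04 → $1,615.69; payment $1,129.62; balance $486.07
Week 5: opening $486.07; interest $43.04 → $529.11; payment $529.11; balance $0.00
Balance reaches $0.00 in week 5.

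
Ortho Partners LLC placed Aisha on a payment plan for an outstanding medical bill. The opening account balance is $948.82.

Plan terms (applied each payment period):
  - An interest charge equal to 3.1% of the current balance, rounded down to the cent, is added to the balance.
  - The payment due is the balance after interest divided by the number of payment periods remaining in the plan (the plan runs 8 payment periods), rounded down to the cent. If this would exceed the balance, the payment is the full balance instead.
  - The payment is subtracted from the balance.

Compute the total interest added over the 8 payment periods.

$142.35

Payment period 1: opening $948.82; interest $29.41 → $978.23; payment $122.27; balance $855.96
Payment period 2: opening $855.96; interest $26.53 → $882.49; payment $126.07; balance $756.42
Payment period 3: opening $756.42; interest $23.44 → $779.86; payment $129.97; balance $649.89
Payment period 4: opening $649.89; interest $20.14 → $670.03; payment $134.00; balance $536.03
Payment period 5: opening $536.03; interest $16.61 → $552.64; payment $138.16; balance $414.48
Payment period 6: opening $414.48; interest $12.84 → $427.32; payment $142.44; balance $284.88
Payment period 7: opening $284.88; interest $8.83 → $293.71; payment $146.85; balance $146.86
Payment period 8: opening $146.86; interest $4.55 → $151.41; payment $151.41; balance $0.00
Total interest: $29.41 + $26.53 + $23.44 + $20.14 + $16.61 + $12.84 + $8.83 + $4.55 = $142.35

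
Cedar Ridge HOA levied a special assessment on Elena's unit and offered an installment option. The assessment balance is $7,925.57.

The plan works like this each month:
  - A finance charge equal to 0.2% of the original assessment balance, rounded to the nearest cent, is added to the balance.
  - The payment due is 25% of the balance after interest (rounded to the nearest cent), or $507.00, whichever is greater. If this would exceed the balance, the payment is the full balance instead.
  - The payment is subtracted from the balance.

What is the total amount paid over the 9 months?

$8,068.22

Month 1: $7,925.57 +$15.85 interest = $7,941.42; pay $1,985.36 → $5,956.06
Month 2: $5,956.06 +$15.85 interest = $5,971.91; pay $1,492.98 → $4,478.93
Month 3: $4,478.93 +$15.85 interest = $4,494.78; pay $1,123.70 → $3,371.08
Month 4: $3,371.08 +$15.85 interest = $3,386.93; pay $846.73 → $2,540.20
Month 5: $2,540.20 +$15.85 interest = $2,556.05; pay $639.01 → $1,917.04
Month 6: $1,917.04 +$15.85 interest = $1,932.89; pay $507.00 → $1,425.89
Month 7: $1,425.89 +$15.85 interest = $1,441.74; pay $507.00 → $934.74
Month 8: $934.74 +$15.85 interest = $950.59; pay $507.00 → $443.59
Month 9: $443.59 +$15.85 interest = $459.44; pay $459.44 → $0.00
Total paid: $8,068.22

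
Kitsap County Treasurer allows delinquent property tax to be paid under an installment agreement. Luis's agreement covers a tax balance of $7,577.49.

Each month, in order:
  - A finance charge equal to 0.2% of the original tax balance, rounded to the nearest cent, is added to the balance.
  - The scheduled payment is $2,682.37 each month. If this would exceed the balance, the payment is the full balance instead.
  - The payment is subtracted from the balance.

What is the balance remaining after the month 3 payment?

$0.00

Month 1: $7,577.49 +$15.15 interest = $7,592.64; pay $2,682.37 → $4,910.27
Month 2: $4,910.27 +$15.15 interest = $4,925.42; pay $2,682.37 → $2,243.05
Month 3: $2,243.05 +$15.15 interest = $2,258.20; pay $2,258.20 → $0.00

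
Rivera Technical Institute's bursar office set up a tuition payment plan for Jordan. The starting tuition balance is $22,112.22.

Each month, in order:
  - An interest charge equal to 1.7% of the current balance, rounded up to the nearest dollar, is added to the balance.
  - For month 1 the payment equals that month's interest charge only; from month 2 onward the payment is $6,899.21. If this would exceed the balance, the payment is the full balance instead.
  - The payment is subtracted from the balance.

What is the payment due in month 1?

Month 1: opening $22,112.22; interest $376.00 → $22,488.22; payment $376.00; balance $22,112.22

$376.00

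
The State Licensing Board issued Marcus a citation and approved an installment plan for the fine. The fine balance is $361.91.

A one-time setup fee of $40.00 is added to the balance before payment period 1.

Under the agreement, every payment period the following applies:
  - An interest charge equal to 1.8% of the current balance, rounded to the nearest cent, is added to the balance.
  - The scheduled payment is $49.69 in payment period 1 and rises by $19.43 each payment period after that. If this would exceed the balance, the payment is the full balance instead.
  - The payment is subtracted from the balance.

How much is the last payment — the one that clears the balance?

Payment period 1: $401.91 +$7.23 interest = $409.14; pay $49.69 → $359.45
Payment period 2: $359.45 +$6.47 interest = $365.92; pay $69.12 → $296.80
Payment period 3: $296.80 +$5.34 interest = $302.14; pay $88.55 → $213.59
Payment period 4: $213.59 +$3.84 interest = $217.43; pay $107.98 → $109.45
Payment period 5: $109.45 +$1.97 interest = $111.42; pay $111.42 → $0.00

$111.42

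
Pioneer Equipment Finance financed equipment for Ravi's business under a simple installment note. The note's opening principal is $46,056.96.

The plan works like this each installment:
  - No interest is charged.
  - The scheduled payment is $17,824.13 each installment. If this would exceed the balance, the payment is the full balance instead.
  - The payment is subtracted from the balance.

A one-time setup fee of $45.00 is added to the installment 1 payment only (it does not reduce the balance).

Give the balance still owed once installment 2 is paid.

$10,408.70

Installment 1: opening $46,056.96; payment $17,824.13 (+ $45.00 fee); balance $28,232.83
Installment 2: opening $28,232.83; payment $17,824.13; balance $10,408.70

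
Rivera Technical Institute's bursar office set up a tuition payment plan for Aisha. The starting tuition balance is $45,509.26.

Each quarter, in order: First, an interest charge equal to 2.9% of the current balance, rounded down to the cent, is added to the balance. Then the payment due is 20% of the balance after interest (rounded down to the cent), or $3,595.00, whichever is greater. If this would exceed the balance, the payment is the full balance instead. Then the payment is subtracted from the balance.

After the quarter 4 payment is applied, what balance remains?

# | Opening | Interest | Payment | End bal
1 | $45,509.26 | $1,319.76 | $9,365.80 | $37,463.22
2 | $37,463.22 | $1,086.43 | $7,709.93 | $30,839.72
3 | $30,839.72 | $894.35 | $6,346.81 | $25,387.26
4 | $25,387.26 | $736.23 | $5,224.69 | $20,898.80

$20,898.80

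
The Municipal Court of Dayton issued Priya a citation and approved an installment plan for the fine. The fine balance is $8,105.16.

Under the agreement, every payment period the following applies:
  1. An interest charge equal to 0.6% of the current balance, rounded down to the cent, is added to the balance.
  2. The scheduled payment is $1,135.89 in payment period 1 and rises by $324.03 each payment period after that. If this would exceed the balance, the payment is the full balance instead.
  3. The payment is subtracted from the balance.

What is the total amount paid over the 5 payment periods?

$8,263.16

# | Opening | Interest | Payment | End bal
1 | $8,105.16 | $48.63 | $1,135.89 | $7,017.90
2 | $7,017.90 | $42.10 | $1,459.92 | $5,600.08
3 | $5,600.08 | $33.60 | $1,783.95 | $3,849.73
4 | $3,849.73 | $23.09 | $2,107.98 | $1,764.84
5 | $1,764.84 | $10.58 | $1,775.42 | $0.00
Total paid: $8,263.16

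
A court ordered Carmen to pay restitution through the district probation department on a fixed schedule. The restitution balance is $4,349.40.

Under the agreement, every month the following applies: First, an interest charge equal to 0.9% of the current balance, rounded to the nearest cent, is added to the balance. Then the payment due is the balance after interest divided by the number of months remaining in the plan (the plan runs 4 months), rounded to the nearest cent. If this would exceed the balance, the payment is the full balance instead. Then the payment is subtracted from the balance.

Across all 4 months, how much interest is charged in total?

# | Opening | Interest | Payment | End bal
1 | $4,349.40 | $39.14 | $1,097.14 | $3,291.40
2 | $3,291.40 | $29.62 | $1,107.01 | $2,214.01
3 | $2,214.01 | $19.93 | $1,116.97 | $1,116.97
4 | $1,116.97 | $10.05 | $1,127.02 | $0.00
Total interest: $39.14 + $29.62 + $19.93 + $10.05 = $98.74

$98.74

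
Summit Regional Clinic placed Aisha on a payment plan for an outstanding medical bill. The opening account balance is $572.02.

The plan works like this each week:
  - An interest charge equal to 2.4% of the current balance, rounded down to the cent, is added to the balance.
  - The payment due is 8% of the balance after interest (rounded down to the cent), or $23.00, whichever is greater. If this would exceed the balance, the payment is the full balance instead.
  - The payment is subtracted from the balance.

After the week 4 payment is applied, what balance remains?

$450.57

Week 1: opening $572.02; interest $13.72 → $585.74; payment $46.85; balance $538.89
Week 2: opening $538.89; interest $12.93 → $551.82; payment $44.14; balance $507.68
Week 3: opening $507.68; interest $12.18 → $519.86; payment $41.58; balance $478.28
Week 4: opening $478.28; interest $11.47 → $489.75; payment $39.18; balance $450.57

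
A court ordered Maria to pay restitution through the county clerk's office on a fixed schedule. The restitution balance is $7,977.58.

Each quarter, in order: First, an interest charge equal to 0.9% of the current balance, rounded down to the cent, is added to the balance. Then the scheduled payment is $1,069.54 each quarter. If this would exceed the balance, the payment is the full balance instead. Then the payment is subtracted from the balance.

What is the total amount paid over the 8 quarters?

$8,295.91

# | Opening | Interest | Payment | End bal
1 | $7,977.58 | $71.79 | $1,069.54 | $6,979.83
2 | $6,979.83 | $62.81 | $1,069.54 | $5,973.10
3 | $5,973.10 | $53.75 | $1,069.54 | $4,957.31
4 | $4,957.31 | $44.61 | $1,069.54 | $3,932.38
5 | $3,932.38 | $35.39 | $1,069.54 | $2,898.23
6 | $2,898.23 | $26.08 | $1,069.54 | $1,854.77
7 | $1,854.77 | $16.69 | $1,069.54 | $801.92
8 | $801.92 | $7.21 | $809.13 | $0.00
Total paid: $8,295.91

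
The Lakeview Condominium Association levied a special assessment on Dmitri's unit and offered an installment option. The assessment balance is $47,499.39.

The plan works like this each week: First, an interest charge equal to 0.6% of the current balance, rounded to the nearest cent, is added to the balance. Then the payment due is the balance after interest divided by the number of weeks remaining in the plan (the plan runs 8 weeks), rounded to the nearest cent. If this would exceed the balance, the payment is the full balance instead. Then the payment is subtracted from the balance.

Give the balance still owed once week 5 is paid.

$18,353.09

Week 1: $47,499.39 +$285.00 interest = $47,784.39; pay $5,973.05 → $41,811.34
Week 2: $41,811.34 +$250.87 interest = $42,062.21; pay $6,008.89 → $36,053.32
Week 3: $36,053.32 +$216.32 interest = $36,269.64; pay $6,044.94 → $30,224.70
Week 4: $30,224.70 +$181.35 interest = $30,406.05; pay $6,081.21 → $24,324.84
Week 5: $24,324.84 +$145.95 interest = $24,470.79; pay $6,117.70 → $18,353.09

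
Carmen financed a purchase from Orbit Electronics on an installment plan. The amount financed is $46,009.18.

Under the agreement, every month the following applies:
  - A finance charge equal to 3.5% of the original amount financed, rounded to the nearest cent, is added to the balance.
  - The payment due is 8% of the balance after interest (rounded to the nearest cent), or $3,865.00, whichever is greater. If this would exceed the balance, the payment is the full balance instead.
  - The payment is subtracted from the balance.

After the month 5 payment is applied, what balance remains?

$34,735.78

Month 1: $46,009.18 +$1,610.32 interest = $47,619.50; pay $3,865.00 → $43,754.50
Month 2: $43,754.50 +$1,610.32 interest = $45,364.82; pay $3,865.00 → $41,499.82
Month 3: $41,499.82 +$1,610.32 interest = $43,110.14; pay $3,865.00 → $39,245.14
Month 4: $39,245.14 +$1,610.32 interest = $40,855.46; pay $3,865.00 → $36,990.46
Month 5: $36,990.46 +$1,610.32 interest = $38,600.78; pay $3,865.00 → $34,735.78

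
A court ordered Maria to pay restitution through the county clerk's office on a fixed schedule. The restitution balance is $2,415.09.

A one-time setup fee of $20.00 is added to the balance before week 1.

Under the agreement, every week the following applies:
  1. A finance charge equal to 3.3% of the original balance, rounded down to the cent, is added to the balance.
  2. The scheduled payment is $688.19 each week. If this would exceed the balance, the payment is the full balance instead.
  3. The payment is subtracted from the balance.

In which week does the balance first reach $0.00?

5

Week 1: $2,435.09 +$79.69 interest = $2,514.78; pay $688.19 → $1,826.59
Week 2: $1,826.59 +$79.69 interest = $1,906.28; pay $688.19 → $1,218.09
Week 3: $1,218.09 +$79.69 interest = $1,297.78; pay $688.19 → $609.59
Week 4: $609.59 +$79.69 interest = $689.28; pay $688.19 → $1.09
Week 5: $1.09 +$79.69 interest = $80.78; pay $80.78 → $0.00
Balance reaches $0.00 in week 5.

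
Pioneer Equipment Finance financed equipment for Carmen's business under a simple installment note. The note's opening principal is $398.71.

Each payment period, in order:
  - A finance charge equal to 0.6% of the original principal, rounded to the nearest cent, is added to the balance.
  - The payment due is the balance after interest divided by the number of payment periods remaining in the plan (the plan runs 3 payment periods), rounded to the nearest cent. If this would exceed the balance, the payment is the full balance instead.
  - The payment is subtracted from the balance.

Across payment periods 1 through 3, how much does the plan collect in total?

$405.88

# | Opening | Interest | Payment | End bal
1 | $398.71 | $2.39 | $133.70 | $267.40
2 | $267.40 | $2.39 | $134.90 | $134.89
3 | $134.89 | $2.39 | $137.28 | $0.00
Total paid: $405.88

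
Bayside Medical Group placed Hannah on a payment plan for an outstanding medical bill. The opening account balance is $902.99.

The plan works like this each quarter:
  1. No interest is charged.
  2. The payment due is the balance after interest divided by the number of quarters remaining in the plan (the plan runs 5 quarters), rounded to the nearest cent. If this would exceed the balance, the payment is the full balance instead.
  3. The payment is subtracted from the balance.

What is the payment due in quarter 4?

$180.60

Quarter 1: opening $902.99; payment $180.60; balance $722.39
Quarter 2: opening $722.39; payment $180.60; balance $541.79
Quarter 3: opening $541.79; payment $180.60; balance $361.19
Quarter 4: opening $361.19; payment $180.60; balance $180.59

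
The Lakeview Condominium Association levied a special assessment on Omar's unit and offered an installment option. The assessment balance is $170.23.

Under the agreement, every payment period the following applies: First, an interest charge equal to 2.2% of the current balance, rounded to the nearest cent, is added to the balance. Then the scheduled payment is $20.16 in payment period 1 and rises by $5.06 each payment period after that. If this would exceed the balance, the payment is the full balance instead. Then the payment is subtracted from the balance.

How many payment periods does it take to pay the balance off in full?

Payment period 1: opening $170.23; interest $3.75 → $173.98; payment $20.16; balance $153.82
Payment period 2: opening $153.82; interest $3.38 → $157.20; payment $25.22; balance $131.98
Payment period 3: opening $131.98; interest $2.90 → $134.88; payment $30.28; balance $104.60
Payment period 4: opening $104.60; interest $2.30 → $106.90; payment $35.34; balance $71.56
Payment period 5: opening $71.56; interest $1.57 → $73.13; payment $40.40; balance $32.73
Payment period 6: opening $32.73; interest $0.72 → $33.45; payment $33.45; balance $0.00
Balance reaches $0.00 in payment period 6.

6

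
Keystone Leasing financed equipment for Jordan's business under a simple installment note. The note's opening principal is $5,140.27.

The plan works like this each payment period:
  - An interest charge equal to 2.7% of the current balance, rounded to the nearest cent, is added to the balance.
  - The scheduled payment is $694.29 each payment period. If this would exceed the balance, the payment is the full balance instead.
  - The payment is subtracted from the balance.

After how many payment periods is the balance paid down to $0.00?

Payment period 1: opening $5,140.27; interest $138.79 → $5,279.06; payment $694.29; balance $4,584.77
Payment period 2: opening $4,584.77; interest $123.79 → $4,708.56; payment $694.29; balance $4,014.27
Payment period 3: opening $4,014.27; interest $108.39 → $4,122.66; payment $694.29; balance $3,428.37
Payment period 4: opening $3,428.37; interest $92.57 → $3,520.94; payment $694.29; balance $2,826.65
Payment period 5: opening $2,826.65; interest $76.32 → $2,902.97; payment $694.29; balance $2,208.68
Payment period 6: opening $2,208.68; interest $59.63 → $2,268.31; payment $694.29; balance $1,574.02
Payment period 7: opening $1,574.02; interest $42.50 → $1,616.52; payment $694.29; balance $922.23
Payment period 8: opening $922.23; interest $24.90 → $947.13; payment $694.29; balance $252.84
Payment period 9: opening $252.84; interest $6.83 → $259.67; payment $259.67; balance $0.00
Balance reaches $0.00 in payment period 9.

9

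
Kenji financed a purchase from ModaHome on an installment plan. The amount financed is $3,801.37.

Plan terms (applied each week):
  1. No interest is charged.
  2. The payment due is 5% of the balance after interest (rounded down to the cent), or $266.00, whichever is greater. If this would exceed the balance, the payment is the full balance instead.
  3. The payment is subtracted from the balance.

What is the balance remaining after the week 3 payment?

# | Opening | Payment | End bal
1 | $3,801.37 | $266.00 | $3,535.37
2 | $3,535.37 | $266.00 | $3,269.37
3 | $3,269.37 | $266.00 | $3,003.37

$3,003.37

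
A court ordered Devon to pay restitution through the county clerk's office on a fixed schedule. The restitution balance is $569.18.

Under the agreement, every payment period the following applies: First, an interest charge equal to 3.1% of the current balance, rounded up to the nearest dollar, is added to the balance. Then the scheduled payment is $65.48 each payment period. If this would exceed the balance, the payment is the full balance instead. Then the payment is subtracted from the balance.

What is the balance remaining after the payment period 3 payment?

Payment period 1: $569.18 +$18.00 interest = $587.18; pay $65.48 → $521.70
Payment period 2: $521.70 +$17.00 interest = $538.70; pay $65.48 → $473.22
Payment period 3: $473.22 +$15.00 interest = $488.22; pay $65.48 → $422.74

$422.74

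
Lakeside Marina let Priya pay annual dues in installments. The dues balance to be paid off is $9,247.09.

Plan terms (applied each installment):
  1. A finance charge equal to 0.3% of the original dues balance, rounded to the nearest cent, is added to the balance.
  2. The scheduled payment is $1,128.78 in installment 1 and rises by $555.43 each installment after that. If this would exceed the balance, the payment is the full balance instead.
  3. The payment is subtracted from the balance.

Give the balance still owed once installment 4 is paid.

$1,510.35

Installment 1: $9,247.09 +$27.74 interest = $9,274.83; pay $1,128.78 → $8,146.05
Installment 2: $8,146.05 +$27.74 interest = $8,173.79; pay $1,684.21 → $6,489.58
Installment 3: $6,489.58 +$27.74 interest = $6,517.32; pay $2,239.64 → $4,277.68
Installment 4: $4,277.68 +$27.74 interest = $4,305.42; pay $2,795.07 → $1,510.35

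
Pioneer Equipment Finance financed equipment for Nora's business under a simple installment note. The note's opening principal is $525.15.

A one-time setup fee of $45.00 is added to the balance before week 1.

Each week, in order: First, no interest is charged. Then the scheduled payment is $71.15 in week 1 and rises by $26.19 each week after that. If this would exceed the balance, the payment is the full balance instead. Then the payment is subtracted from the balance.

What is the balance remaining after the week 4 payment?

$128.41

Week 1: opening $570.15; payment $71.15; balance $499.00
Week 2: opening $499.00; payment $97.34; balance $401.66
Week 3: opening $401.66; payment $123.53; balance $278.13
Week 4: opening $278.13; payment $149.72; balance $128.41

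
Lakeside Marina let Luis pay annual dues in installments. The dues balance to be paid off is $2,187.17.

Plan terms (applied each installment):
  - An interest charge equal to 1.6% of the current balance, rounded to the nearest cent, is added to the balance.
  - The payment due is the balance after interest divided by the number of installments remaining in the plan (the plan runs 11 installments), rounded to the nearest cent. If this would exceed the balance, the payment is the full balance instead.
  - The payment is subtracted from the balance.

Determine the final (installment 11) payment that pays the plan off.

Installment 1: opening $2,187.17; interest $34.99 → $2,222.16; payment $202.01; balance $2,020.15
Installment 2: opening $2,020.15; interest $32.32 → $2,052.47; payment $205.25; balance $1,847.22
Installment 3: opening $1,847.22; interest $29.56 → $1,876.78; payment $208.53; balance $1,668.25
Installment 4: opening $1,668.25; interest $26.69 → $1,694.94; payment $211.87; balance $1,483.07
Installment 5: opening $1,483.07; interest $23.73 → $1,506.80; payment $215.26; balance $1,291.54
Installment 6: opening $1,291.54; interest $20.66 → $1,312.20; payment $218.70; balance $1,093.50
Installment 7: opening $1,093.50; interest $17.50 → $1,111.00; payment $222.20; balance $888.80
Installment 8: opening $888.80; interest $14.22 → $903.02; payment $225.76; balance $677.26
Installment 9: opening $677.26; interest $10.84 → $688.10; payment $229.37; balance $458.73
Installment 10: opening $458.73; interest $7.34 → $466.07; payment $233.04; balance $233.03
Installment 11: opening $233.03; interest $3.73 → $236.76; payment $236.76; balance $0.00

$236.76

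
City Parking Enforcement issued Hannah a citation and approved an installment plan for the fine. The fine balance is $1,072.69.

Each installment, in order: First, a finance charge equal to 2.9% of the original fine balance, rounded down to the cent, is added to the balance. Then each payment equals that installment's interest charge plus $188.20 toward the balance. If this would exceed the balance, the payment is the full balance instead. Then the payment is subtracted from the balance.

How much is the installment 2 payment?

$219.30

Installment 1: $1,072.69 +$31.10 interest = $1,103.79; pay $219.30 → $884.49
Installment 2: $884.49 +$31.10 interest = $915.59; pay $219.30 → $696.29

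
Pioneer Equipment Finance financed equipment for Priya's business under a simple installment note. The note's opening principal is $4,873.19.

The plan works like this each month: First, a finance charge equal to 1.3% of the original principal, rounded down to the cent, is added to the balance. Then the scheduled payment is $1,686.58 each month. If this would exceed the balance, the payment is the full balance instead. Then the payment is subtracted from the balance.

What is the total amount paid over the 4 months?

Month 1: opening $4,873.19; interest $63.35 → $4,936.54; payment $1,686.58; balance $3,249.96
Month 2: opening $3,249.96; interest $63.35 → $3,313.31; payment $1,686.58; balance $1,626.73
Month 3: opening $1,626.73; interest $63.35 → $1,690.08; payment $1,686.58; balance $3.50
Month 4: opening $3.50; interest $63.35 → $66.85; payment $66.85; balance $0.00
Total paid: $5,126.59

$5,126.59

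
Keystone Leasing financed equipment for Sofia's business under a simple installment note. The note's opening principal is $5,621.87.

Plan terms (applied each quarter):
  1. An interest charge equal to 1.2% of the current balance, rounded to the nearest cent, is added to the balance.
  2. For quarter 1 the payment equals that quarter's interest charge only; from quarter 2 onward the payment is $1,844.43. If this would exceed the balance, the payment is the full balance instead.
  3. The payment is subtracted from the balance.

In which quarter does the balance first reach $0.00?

5

Quarter 1: opening $5,621.87; interest $67.46 → $5,689.33; payment $67.46; balance $5,621.87
Quarter 2: opening $5,621.87; interest $67.46 → $5,689.33; payment $1,844.43; balance $3,844.90
Quarter 3: opening $3,844.90; interest $46.14 → $3,891.04; payment $1,844.43; balance $2,046.61
Quarter 4: opening $2,046.61; interest $24.56 → $2,071.17; payment $1,844.43; balance $226.74
Quarter 5: opening $226.74; interest $2.72 → $229.46; payment $229.46; balance $0.00
Balance reaches $0.00 in quarter 5.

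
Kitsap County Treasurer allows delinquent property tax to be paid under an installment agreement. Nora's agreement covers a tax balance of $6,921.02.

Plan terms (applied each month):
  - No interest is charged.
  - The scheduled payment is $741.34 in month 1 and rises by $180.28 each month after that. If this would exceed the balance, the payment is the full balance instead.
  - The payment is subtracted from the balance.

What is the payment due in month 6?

$1,411.52

# | Opening | Payment | End bal
1 | $6,921.02 | $741.34 | $6,179.68
2 | $6,179.68 | $921.62 | $5,258.06
3 | $5,258.06 | $1,101.90 | $4,156.16
4 | $4,156.16 | $1,282.18 | $2,873.98
5 | $2,873.98 | $1,462.46 | $1,411.52
6 | $1,411.52 | $1,411.52 | $0.00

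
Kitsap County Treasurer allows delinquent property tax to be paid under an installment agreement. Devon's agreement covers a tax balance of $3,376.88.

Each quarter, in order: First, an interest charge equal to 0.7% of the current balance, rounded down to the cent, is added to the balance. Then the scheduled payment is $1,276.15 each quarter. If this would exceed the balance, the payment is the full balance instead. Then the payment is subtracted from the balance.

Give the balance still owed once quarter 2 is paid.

$863.08

Quarter 1: opening $3,376.88; interest $23.63 → $3,400.51; payment $1,276.15; balance $2,124.36
Quarter 2: opening $2,124.36; interest $14.87 → $2,139.23; payment $1,276.15; balance $863.08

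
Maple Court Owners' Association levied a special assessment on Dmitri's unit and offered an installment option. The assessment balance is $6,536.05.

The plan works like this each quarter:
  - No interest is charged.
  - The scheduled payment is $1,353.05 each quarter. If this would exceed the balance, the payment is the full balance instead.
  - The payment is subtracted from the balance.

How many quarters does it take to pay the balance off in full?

Quarter 1: opening $6,536.05; payment $1,353.05; balance $5,183.00
Quarter 2: opening $5,183.00; payment $1,353.05; balance $3,829.95
Quarter 3: opening $3,829.95; payment $1,353.05; balance $2,476.90
Quarter 4: opening $2,476.90; payment $1,353.05; balance $1,123.85
Quarter 5: opening $1,123.85; payment $1,123.85; balance $0.00
Balance reaches $0.00 in quarter 5.

5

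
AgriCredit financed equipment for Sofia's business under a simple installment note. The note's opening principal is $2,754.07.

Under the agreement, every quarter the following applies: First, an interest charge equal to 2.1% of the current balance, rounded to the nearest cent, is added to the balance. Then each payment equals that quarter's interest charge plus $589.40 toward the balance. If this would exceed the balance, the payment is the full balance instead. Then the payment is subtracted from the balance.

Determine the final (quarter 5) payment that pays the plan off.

Quarter 1: opening $2,754.07; interest $57.84 → $2,811.91; payment $647.24; balance $2,164.67
Quarter 2: opening $2,164.67; interest $45.46 → $2,210.13; payment $634.86; balance $1,575.27
Quarter 3: opening $1,575.27; interest $33.08 → $1,608.35; payment $622.48; balance $985.87
Quarter 4: opening $985.87; interest $20.70 → $1,006.57; payment $610.10; balance $396.47
Quarter 5: opening $396.47; interest $8.33 → $404.80; payment $404.80; balance $0.00

$404.80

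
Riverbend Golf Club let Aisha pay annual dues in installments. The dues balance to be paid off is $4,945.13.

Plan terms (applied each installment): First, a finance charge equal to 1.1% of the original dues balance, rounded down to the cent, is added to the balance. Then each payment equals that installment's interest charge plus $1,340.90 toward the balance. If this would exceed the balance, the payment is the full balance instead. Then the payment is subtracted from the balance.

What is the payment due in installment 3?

$1,395.29

Installment 1: $4,945.13 +$54.39 interest = $4,999.52; pay $1,395.29 → $3,604.23
Installment 2: $3,604.23 +$54.39 interest = $3,658.62; pay $1,395.29 → $2,263.33
Installment 3: $2,263.33 +$54.39 interest = $2,317.72; pay $1,395.29 → $922.43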